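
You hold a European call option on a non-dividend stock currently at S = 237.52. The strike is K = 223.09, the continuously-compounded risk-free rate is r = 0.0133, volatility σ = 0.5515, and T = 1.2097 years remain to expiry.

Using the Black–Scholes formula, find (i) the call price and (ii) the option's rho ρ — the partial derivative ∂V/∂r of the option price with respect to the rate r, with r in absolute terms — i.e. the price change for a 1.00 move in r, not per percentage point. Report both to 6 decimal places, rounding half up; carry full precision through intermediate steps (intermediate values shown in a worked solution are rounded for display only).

price = 63.903751
ρ = 114.499567

σ√T = 0.5515·√1.2097 = 0.606575
d₁ = (ln(S/K) + (r+σ²/2)T) / (σ√T) = (ln(237.52/223.09) + (0.0133+0.5515²/2)·1.2097) / 0.606575 = (0.062677 + 0.200055) / 0.606575 = 0.433140
d₂ = d₁ − σ√T = 0.433140 − 0.606575 = -0.173434
e^{−rT} = e^{−0.0133·1.2097} = 0.984040
N(d₁) = 0.667544,  N(d₂) = 0.431155
Call price V = S·N(d₁) − K·e^{−rT}·N(d₂) = 158.554959 − 94.651208 = 63.903751
ρ = K·T·e^{−rT}·N(d₂) = 114.499567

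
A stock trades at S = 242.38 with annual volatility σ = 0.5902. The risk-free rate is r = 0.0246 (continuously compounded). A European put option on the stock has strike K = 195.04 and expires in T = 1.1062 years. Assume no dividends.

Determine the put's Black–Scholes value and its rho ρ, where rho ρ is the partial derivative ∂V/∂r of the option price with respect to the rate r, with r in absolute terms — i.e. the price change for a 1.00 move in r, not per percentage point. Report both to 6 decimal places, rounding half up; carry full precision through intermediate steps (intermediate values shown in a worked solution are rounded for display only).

price = 30.260619
ρ = -97.992231

σ√T = 0.5902·√1.1062 = 0.620749
d₁ = (ln(S/K) + (r+σ²/2)T) / (σ√T) = (ln(242.38/195.04) + (0.0246+0.5902²/2)·1.1062) / 0.620749 = (0.217302 + 0.219877) / 0.620749 = 0.704277
d₂ = d₁ − σ√T = 0.704277 − 0.620749 = 0.083528
e^{−rT} = e^{−0.0246·1.1062} = 0.973154
N(−d₁) = 0.240630,  N(−d₂) = 0.466716
Put price V = K·e^{−rT}·N(−d₂) − S·N(−d₁) = 88.584552 − 58.323933 = 30.260619
ρ = −K·T·e^{−rT}·N(−d₂) = -97.992231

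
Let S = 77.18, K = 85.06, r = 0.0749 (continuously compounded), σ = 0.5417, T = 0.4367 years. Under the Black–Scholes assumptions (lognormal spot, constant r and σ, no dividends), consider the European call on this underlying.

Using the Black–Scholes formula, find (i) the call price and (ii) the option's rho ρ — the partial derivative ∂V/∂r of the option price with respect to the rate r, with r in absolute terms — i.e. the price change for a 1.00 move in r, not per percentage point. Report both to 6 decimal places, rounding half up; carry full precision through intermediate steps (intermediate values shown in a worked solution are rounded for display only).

price = 8.938843
ρ = 12.932309

σ√T = 0.5417·√0.4367 = 0.357973
d₁ = (ln(S/K) + (r+σ²/2)T) / (σ√T) = (ln(77.18/85.06) + (0.0749+0.5417²/2)·0.4367) / 0.357973 = (-0.097217 + 0.096781) / 0.357973 = -0.001216
d₂ = d₁ − σ√T = -0.001216 − 0.357973 = -0.359189
e^{−rT} = e^{−0.0749·0.4367} = 0.967820
N(d₁) = 0.499515,  N(d₂) = 0.359727
Call price V = S·N(d₁) − K·e^{−rT}·N(d₂) = 38.552557 − 29.613714 = 8.938843
ρ = K·T·e^{−rT}·N(d₂) = 12.932309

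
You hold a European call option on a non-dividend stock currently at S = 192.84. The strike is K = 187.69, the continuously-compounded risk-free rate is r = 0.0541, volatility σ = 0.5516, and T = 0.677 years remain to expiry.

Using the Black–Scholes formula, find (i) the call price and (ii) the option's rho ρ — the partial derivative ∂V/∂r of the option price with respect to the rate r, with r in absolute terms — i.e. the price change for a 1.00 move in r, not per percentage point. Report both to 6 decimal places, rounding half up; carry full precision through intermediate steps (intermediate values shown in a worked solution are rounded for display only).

σ√T = 0.5516·√0.677 = 0.453857
d₁ = (ln(S/K) + (r+σ²/2)T) / (σ√T) = (ln(192.84/187.69) + (0.0541+0.5516²/2)·0.677) / 0.453857 = (0.027069 + 0.139619) / 0.453857 = 0.367270
d₂ = d₁ − σ√T = 0.367270 − 0.453857 = -0.086587
e^{−rT} = e^{−0.0541·0.677} = 0.964037
N(d₁) = 0.643291,  N(d₂) = 0.465500
Call price V = S·N(d₁) − K·e^{−rT}·N(d₂) = 124.052249 − 84.227602 = 39.824646
ρ = K·T·e^{−rT}·N(d₂) = 57.022087

price = 39.824646
ρ = 57.022087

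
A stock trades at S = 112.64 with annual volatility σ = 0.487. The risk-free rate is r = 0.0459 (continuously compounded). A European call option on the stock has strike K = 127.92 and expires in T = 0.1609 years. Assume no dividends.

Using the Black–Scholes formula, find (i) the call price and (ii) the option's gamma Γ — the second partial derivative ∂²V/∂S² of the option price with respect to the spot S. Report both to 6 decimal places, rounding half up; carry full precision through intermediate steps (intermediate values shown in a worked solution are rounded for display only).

σ√T = 0.487·√0.1609 = 0.195347
d₁ = (ln(S/K) + (r+σ²/2)T) / (σ√T) = (ln(112.64/127.92) + (0.0459+0.487²/2)·0.1609) / 0.195347 = (-0.127208 + 0.026466) / 0.195347 = -0.515711
d₂ = d₁ − σ√T = -0.515711 − 0.195347 = -0.711058
e^{−rT} = e^{−0.0459·0.1609} = 0.992642
N(d₁) = 0.303028,  N(d₂) = 0.238524
Call price V = S·N(d₁) − K·e^{−rT}·N(d₂) = 34.133096 − 30.287501 = 3.845595
φ(d₁) = (1/√(2π))·e^{−d₁²/2} = 0.349267
Γ = φ(d₁) / (S·σ·√T) = 0.015873

price = 3.845595
Γ = 0.015873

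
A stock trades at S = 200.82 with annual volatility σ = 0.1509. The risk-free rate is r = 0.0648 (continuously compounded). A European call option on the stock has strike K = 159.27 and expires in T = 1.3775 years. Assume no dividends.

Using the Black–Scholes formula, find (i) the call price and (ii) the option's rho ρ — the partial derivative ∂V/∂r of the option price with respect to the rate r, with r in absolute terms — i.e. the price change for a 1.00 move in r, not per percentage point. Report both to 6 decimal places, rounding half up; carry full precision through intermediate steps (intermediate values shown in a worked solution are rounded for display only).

price = 55.568090
ρ = 192.166320

σ√T = 0.1509·√1.3775 = 0.177107
d₁ = (ln(S/K) + (r+σ²/2)T) / (σ√T) = (ln(200.82/159.27) + (0.0648+0.1509²/2)·1.3775) / 0.177107 = (0.231808 + 0.104945) / 0.177107 = 1.901416
d₂ = d₁ − σ√T = 1.901416 − 0.177107 = 1.724309
e^{−rT} = e^{−0.0648·1.3775} = 0.914606
N(d₁) = 0.971376,  N(d₂) = 0.957674
Call price V = S·N(d₁) − K·e^{−rT}·N(d₂) = 195.071770 − 139.503681 = 55.568090
ρ = K·T·e^{−rT}·N(d₂) = 192.166320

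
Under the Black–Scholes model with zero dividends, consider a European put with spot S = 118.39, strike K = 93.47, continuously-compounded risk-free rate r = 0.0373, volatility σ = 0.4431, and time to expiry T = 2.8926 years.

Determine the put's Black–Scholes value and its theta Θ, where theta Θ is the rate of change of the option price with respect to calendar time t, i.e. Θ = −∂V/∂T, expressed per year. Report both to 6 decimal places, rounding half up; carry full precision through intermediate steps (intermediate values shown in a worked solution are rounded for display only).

price = 15.335438
Θ = -2.881570

σ√T = 0.4431·√2.8926 = 0.753609
d₁ = (ln(S/K) + (r+σ²/2)T) / (σ√T) = (ln(118.39/93.47) + (0.0373+0.4431²/2)·2.8926) / 0.753609 = (0.236344 + 0.391857) / 0.753609 = 0.833590
d₂ = d₁ − σ√T = 0.833590 − 0.753609 = 0.079981
e^{−rT} = e^{−0.0373·2.8926} = 0.897723
N(−d₁) = 0.202256,  N(−d₂) = 0.468126
Put price V = K·e^{−rT}·N(−d₂) − S·N(−d₁) = 39.280526 − 23.945089 = 15.335438
φ(d₁) = (1/√(2π))·e^{−d₁²/2} = 0.281852
Θ = −S·φ(d₁)·σ/(2√T) + r·K·e^{−rT}·N(−d₂) = −4.346734 + 1.465164 = -2.881570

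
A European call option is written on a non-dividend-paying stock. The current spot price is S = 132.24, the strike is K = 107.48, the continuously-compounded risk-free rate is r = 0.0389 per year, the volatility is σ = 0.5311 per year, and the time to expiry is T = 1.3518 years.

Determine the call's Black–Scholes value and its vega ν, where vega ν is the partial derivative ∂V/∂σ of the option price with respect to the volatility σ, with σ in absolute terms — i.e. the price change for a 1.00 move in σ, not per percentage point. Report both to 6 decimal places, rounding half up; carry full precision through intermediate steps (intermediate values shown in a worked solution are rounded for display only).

σ√T = 0.5311·√1.3518 = 0.617494
d₁ = (ln(S/K) + (r+σ²/2)T) / (σ√T) = (ln(132.24/107.48) + (0.0389+0.5311²/2)·1.3518) / 0.617494 = (0.207314 + 0.243234) / 0.617494 = 0.729640
d₂ = d₁ − σ√T = 0.729640 − 0.617494 = 0.112146
e^{−rT} = e^{−0.0389·1.3518} = 0.948774
N(d₁) = 0.767195,  N(d₂) = 0.544646
Call price V = S·N(d₁) − K·e^{−rT}·N(d₂) = 101.453838 − 55.539855 = 45.913983
φ(d₁) = (1/√(2π))·e^{−d₁²/2} = 0.305708
ν = S·φ(d₁)·√T = 47.002998

price = 45.913983
ν = 47.002998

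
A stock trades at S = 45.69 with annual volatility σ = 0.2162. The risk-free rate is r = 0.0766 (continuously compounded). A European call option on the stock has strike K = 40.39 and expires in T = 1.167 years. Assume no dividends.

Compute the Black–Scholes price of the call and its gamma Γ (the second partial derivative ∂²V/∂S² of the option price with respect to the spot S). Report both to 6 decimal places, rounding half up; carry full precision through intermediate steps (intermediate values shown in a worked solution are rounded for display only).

price = 9.694842
Γ = 0.022053

σ√T = 0.2162·√1.167 = 0.233556
d₁ = (ln(S/K) + (r+σ²/2)T) / (σ√T) = (ln(45.69/40.39) + (0.0766+0.2162²/2)·1.167) / 0.233556 = (0.123297 + 0.116666) / 0.233556 = 1.027435
d₂ = d₁ − σ√T = 1.027435 − 0.233556 = 0.793879
e^{−rT} = e^{−0.0766·1.167} = 0.914487
N(d₁) = 0.847892,  N(d₂) = 0.786367
Call price V = S·N(d₁) − K·e^{−rT}·N(d₂) = 38.740192 − 29.045350 = 9.694842
φ(d₁) = (1/√(2π))·e^{−d₁²/2} = 0.235334
Γ = φ(d₁) / (S·σ·√T) = 0.022053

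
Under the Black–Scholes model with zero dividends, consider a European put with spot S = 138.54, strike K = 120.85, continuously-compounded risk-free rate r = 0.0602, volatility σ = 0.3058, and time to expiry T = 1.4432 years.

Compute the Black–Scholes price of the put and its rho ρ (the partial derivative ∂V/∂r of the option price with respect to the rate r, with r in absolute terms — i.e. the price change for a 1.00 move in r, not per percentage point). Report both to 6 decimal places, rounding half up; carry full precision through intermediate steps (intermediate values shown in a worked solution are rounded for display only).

price = 7.504520
ρ = -53.651718

σ√T = 0.3058·√1.4432 = 0.367368
d₁ = (ln(S/K) + (r+σ²/2)T) / (σ√T) = (ln(138.54/120.85) + (0.0602+0.3058²/2)·1.4432) / 0.367368 = (0.136609 + 0.154360) / 0.367368 = 0.792038
d₂ = d₁ − σ√T = 0.792038 − 0.367368 = 0.424671
e^{−rT} = e^{−0.0602·1.4432} = 0.916787
N(−d₁) = 0.214169,  N(−d₂) = 0.335538
Put price V = K·e^{−rT}·N(−d₂) − S·N(−d₁) = 37.175525 − 29.671005 = 7.504520
ρ = −K·T·e^{−rT}·N(−d₂) = -53.651718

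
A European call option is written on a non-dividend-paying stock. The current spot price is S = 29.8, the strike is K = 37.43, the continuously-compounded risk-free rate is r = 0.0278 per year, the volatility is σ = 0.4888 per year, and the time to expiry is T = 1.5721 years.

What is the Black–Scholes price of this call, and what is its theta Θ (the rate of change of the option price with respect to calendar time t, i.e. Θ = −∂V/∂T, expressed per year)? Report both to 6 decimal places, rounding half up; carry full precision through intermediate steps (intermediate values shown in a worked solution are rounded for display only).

price = 5.226914
Θ = -2.588114

σ√T = 0.4888·√1.5721 = 0.612874
d₁ = (ln(S/K) + (r+σ²/2)T) / (σ√T) = (ln(29.8/37.43) + (0.0278+0.4888²/2)·1.5721) / 0.612874 = (-0.227964 + 0.231512) / 0.612874 = 0.005788
d₂ = d₁ − σ√T = 0.005788 − 0.612874 = -0.607086
e^{−rT} = e^{−0.0278·1.5721} = 0.957237
N(d₁) = 0.502309,  N(d₂) = 0.271897
Call price V = S·N(d₁) − K·e^{−rT}·N(d₂) = 14.968816 − 9.741901 = 5.226914
φ(d₁) = (1/√(2π))·e^{−d₁²/2} = 0.398936
Θ = −S·φ(d₁)·σ/(2√T) − r·K·e^{−rT}·N(d₂) = −2.317289 − 0.270825 = -2.588114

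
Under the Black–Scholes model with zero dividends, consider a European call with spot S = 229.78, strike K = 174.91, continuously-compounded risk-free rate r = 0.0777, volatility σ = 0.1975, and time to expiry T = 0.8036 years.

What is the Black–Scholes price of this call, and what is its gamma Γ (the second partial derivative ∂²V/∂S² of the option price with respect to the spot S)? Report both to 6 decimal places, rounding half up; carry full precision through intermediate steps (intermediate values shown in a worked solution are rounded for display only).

price = 65.842653
Γ = 0.001375

σ√T = 0.1975·√0.8036 = 0.177046
d₁ = (ln(S/K) + (r+σ²/2)T) / (σ√T) = (ln(229.78/174.91) + (0.0777+0.1975²/2)·0.8036) / 0.177046 = (0.272851 + 0.078112) / 0.177046 = 1.982323
d₂ = d₁ − σ√T = 1.982323 − 0.177046 = 1.805277
e^{−rT} = e^{−0.0777·0.8036} = 0.939470
N(d₁) = 0.976278,  N(d₂) = 0.964484
Call price V = S·N(d₁) − K·e^{−rT}·N(d₂) = 224.329268 − 158.486616 = 65.842653
φ(d₁) = (1/√(2π))·e^{−d₁²/2} = 0.055925
Γ = φ(d₁) / (S·σ·√T) = 0.001375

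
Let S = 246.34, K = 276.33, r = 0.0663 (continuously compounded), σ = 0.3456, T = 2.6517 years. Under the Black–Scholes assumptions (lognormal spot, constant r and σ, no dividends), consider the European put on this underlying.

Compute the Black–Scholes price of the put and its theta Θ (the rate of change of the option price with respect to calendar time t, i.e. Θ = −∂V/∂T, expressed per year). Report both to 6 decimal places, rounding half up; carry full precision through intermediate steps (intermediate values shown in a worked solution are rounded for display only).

σ√T = 0.3456·√2.6517 = 0.562776
d₁ = (ln(S/K) + (r+σ²/2)T) / (σ√T) = (ln(246.34/276.33) + (0.0663+0.3456²/2)·2.6517) / 0.562776 = (-0.114883 + 0.334166) / 0.562776 = 0.389645
d₂ = d₁ − σ√T = 0.389645 − 0.562776 = -0.173131
e^{−rT} = e^{−0.0663·2.6517} = 0.838779
N(−d₁) = 0.348399,  N(−d₂) = 0.568726
Put price V = K·e^{−rT}·N(−d₂) − S·N(−d₁) = 131.819190 − 85.824703 = 45.994487
φ(d₁) = (1/√(2π))·e^{−d₁²/2} = 0.369779
Θ = −S·φ(d₁)·σ/(2√T) + r·K·e^{−rT}·N(−d₂) = −9.666260 + 8.739612 = -0.926648

price = 45.994487
Θ = -0.926648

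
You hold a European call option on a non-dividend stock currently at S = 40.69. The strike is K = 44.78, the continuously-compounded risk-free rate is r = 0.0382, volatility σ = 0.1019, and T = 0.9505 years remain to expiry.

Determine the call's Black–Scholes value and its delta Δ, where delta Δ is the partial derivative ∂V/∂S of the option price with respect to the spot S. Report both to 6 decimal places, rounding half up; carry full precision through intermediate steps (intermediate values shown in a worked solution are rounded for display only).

σ√T = 0.1019·√0.9505 = 0.099346
d₁ = (ln(S/K) + (r+σ²/2)T) / (σ√T) = (ln(40.69/44.78) + (0.0382+0.1019²/2)·0.9505) / 0.099346 = (-0.095779 + 0.041244) / 0.099346 = -0.548944
d₂ = d₁ − σ√T = -0.548944 − 0.099346 = -0.648290
e^{−rT} = e^{−0.0382·0.9505} = 0.964342
N(d₁) = 0.291522,  N(d₂) = 0.258399
Call price V = S·N(d₁) − K·e^{−rT}·N(d₂) = 11.862033 − 11.158499 = 0.703534
Δ = N(d₁) = 0.291522

price = 0.703534
Δ = 0.291522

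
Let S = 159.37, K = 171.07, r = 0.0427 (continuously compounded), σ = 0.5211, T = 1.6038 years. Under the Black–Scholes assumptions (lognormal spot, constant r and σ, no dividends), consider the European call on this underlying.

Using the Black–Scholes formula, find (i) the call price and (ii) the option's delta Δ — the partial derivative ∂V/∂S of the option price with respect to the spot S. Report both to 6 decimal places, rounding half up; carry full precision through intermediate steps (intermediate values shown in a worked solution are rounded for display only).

σ√T = 0.5211·√1.6038 = 0.659927
d₁ = (ln(S/K) + (r+σ²/2)T) / (σ√T) = (ln(159.37/171.07) + (0.0427+0.5211²/2)·1.6038) / 0.659927 = (-0.070844 + 0.286234) / 0.659927 = 0.326384
d₂ = d₁ − σ√T = 0.326384 − 0.659927 = -0.333543
e^{−rT} = e^{−0.0427·1.6038} = 0.933810
N(d₁) = 0.627933,  N(d₂) = 0.369362
Call price V = S·N(d₁) − K·e^{−rT}·N(d₂) = 100.073724 − 59.004466 = 41.069258
Δ = N(d₁) = 0.627933

price = 41.069258
Δ = 0.627933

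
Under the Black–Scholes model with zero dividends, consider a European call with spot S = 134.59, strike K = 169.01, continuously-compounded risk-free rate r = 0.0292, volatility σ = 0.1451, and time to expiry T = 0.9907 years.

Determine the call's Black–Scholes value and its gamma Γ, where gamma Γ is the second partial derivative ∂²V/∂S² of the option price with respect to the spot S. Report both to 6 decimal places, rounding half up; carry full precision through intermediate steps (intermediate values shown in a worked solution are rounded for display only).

price = 0.827400
Γ = 0.008767

σ√T = 0.1451·√0.9907 = 0.144424
d₁ = (ln(S/K) + (r+σ²/2)T) / (σ√T) = (ln(134.59/169.01) + (0.0292+0.1451²/2)·0.9907) / 0.144424 = (-0.227725 + 0.039358) / 0.144424 = -1.304268
d₂ = d₁ − σ√T = -1.304268 − 0.144424 = -1.448692
e^{−rT} = e^{−0.0292·0.9907} = 0.971486
N(d₁) = 0.096071,  N(d₂) = 0.073712
Call price V = S·N(d₁) − K·e^{−rT}·N(d₂) = 12.930211 − 12.102811 = 0.827400
φ(d₁) = (1/√(2π))·e^{−d₁²/2} = 0.170419
Γ = φ(d₁) / (S·σ·√T) = 0.008767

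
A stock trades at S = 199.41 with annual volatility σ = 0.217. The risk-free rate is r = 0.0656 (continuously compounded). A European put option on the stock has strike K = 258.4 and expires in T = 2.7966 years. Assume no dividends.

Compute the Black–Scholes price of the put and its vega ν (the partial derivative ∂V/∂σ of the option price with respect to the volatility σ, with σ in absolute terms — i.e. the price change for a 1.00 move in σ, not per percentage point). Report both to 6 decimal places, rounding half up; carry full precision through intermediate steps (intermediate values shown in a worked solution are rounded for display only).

σ√T = 0.217·√2.7966 = 0.362890
d₁ = (ln(S/K) + (r+σ²/2)T) / (σ√T) = (ln(199.41/258.4) + (0.0656+0.217²/2)·2.7966) / 0.362890 = (-0.259146 + 0.249302) / 0.362890 = -0.027127
d₂ = d₁ − σ√T = -0.027127 − 0.362890 = -0.390017
e^{−rT} = e^{−0.0656·2.7966} = 0.832388
N(−d₁) = 0.510821,  N(−d₂) = 0.651738
Put price V = K·e^{−rT}·N(−d₂) − S·N(−d₁) = 140.181690 − 101.862803 = 38.318888
φ(d₁) = (1/√(2π))·e^{−d₁²/2} = 0.398796
ν = S·φ(d₁)·√T = 132.987977

price = 38.318888
ν = 132.987977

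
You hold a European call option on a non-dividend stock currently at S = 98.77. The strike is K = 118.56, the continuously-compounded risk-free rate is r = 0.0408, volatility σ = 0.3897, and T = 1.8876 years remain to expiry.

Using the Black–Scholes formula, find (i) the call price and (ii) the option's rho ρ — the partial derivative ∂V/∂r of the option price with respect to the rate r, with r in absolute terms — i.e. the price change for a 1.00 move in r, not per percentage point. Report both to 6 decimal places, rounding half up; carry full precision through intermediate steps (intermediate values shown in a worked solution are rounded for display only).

σ√T = 0.3897·√1.8876 = 0.535409
d₁ = (ln(S/K) + (r+σ²/2)T) / (σ√T) = (ln(98.77/118.56) + (0.0408+0.3897²/2)·1.8876) / 0.535409 = (-0.182625 + 0.220345) / 0.535409 = 0.070451
d₂ = d₁ − σ√T = 0.070451 − 0.535409 = -0.464958
e^{−rT} = e^{−0.0408·1.8876} = 0.925877
N(d₁) = 0.528083,  N(d₂) = 0.320981
Call price V = S·N(d₁) − K·e^{−rT}·N(d₂) = 52.158721 − 35.234698 = 16.924023
ρ = K·T·e^{−rT}·N(d₂) = 66.509016

price = 16.924023
ρ = 66.509016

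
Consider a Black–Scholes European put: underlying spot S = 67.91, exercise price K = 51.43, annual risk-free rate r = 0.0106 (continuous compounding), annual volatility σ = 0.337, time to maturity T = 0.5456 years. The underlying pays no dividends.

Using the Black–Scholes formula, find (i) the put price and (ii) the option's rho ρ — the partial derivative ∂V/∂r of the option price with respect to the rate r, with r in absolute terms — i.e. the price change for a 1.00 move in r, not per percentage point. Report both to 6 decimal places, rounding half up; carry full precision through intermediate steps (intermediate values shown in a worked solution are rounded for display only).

price = 0.924921
ρ = -4.322914

σ√T = 0.337·√0.5456 = 0.248924
d₁ = (ln(S/K) + (r+σ²/2)T) / (σ√T) = (ln(67.91/51.43) + (0.0106+0.337²/2)·0.5456) / 0.248924 = (0.277962 + 0.036765) / 0.248924 = 1.264347
d₂ = d₁ − σ√T = 1.264347 − 0.248924 = 1.015423
e^{−rT} = e^{−0.0106·0.5456} = 0.994233
N(−d₁) = 0.103053,  N(−d₂) = 0.154952
Put price V = K·e^{−rT}·N(−d₂) − S·N(−d₁) = 7.923230 − 6.998308 = 0.924921
ρ = −K·T·e^{−rT}·N(−d₂) = -4.322914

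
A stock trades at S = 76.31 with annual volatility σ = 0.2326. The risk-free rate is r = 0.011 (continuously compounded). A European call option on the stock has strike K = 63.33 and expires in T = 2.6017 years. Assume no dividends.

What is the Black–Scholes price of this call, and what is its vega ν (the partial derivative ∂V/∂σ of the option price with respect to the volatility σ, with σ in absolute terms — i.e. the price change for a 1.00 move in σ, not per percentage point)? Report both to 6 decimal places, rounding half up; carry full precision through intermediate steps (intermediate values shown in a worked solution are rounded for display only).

price = 19.253264
ν = 36.764229

σ√T = 0.2326·√2.6017 = 0.375179
d₁ = (ln(S/K) + (r+σ²/2)T) / (σ√T) = (ln(76.31/63.33) + (0.011+0.2326²/2)·2.6017) / 0.375179 = (0.186445 + 0.098998) / 0.375179 = 0.760819
d₂ = d₁ − σ√T = 0.760819 − 0.375179 = 0.385640
e^{−rT} = e^{−0.011·2.6017} = 0.971787
N(d₁) = 0.776617,  N(d₂) = 0.650118
Call price V = S·N(d₁) − K·e^{−rT}·N(d₂) = 59.263671 − 40.010407 = 19.253264
φ(d₁) = (1/√(2π))·e^{−d₁²/2} = 0.298686
ν = S·φ(d₁)·√T = 36.764229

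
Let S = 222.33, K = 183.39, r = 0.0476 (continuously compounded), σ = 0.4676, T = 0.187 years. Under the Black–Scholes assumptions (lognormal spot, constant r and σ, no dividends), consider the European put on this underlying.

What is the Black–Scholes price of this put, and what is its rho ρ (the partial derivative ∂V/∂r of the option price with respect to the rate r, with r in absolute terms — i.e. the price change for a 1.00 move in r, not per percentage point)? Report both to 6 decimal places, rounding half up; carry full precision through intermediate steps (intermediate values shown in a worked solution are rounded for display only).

σ√T = 0.4676·√0.187 = 0.202207
d₁ = (ln(S/K) + (r+σ²/2)T) / (σ√T) = (ln(222.33/183.39) + (0.0476+0.4676²/2)·0.187) / 0.202207 = (0.192548 + 0.029345) / 0.202207 = 1.097356
d₂ = d₁ − σ√T = 1.097356 − 0.202207 = 0.895150
e^{−rT} = e^{−0.0476·0.187} = 0.991138
N(−d₁) = 0.136243,  N(−d₂) = 0.185354
Put price V = K·e^{−rT}·N(−d₂) − S·N(−d₁) = 33.690755 − 30.290867 = 3.399888
ρ = −K·T·e^{−rT}·N(−d₂) = -6.300171

price = 3.399888
ρ = -6.300171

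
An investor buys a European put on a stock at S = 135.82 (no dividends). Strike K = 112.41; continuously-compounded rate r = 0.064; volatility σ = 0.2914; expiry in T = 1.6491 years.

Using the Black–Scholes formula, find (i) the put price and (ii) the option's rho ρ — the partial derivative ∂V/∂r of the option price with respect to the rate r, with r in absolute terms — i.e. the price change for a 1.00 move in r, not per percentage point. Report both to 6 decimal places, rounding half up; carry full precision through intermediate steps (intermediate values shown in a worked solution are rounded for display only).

σ√T = 0.2914·√1.6491 = 0.374208
d₁ = (ln(S/K) + (r+σ²/2)T) / (σ√T) = (ln(135.82/112.41) + (0.064+0.2914²/2)·1.6491) / 0.374208 = (0.189178 + 0.175558) / 0.374208 = 0.974687
d₂ = d₁ − σ√T = 0.974687 − 0.374208 = 0.600479
e^{−rT} = e^{−0.064·1.6491} = 0.899836
N(−d₁) = 0.164858,  N(−d₂) = 0.274093
Put price V = K·e^{−rT}·N(−d₂) − S·N(−d₁) = 27.724712 − 22.390971 = 5.333742
ρ = −K·T·e^{−rT}·N(−d₂) = -45.720823

price = 5.333742
ρ = -45.720823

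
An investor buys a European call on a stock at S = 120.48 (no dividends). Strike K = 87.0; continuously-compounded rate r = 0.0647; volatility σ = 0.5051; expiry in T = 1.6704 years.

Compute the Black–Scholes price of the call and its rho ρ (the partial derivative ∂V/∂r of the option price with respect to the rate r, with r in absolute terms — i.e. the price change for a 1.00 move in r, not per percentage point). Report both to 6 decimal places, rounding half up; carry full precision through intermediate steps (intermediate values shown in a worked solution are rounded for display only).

σ√T = 0.5051·√1.6704 = 0.652811
d₁ = (ln(S/K) + (r+σ²/2)T) / (σ√T) = (ln(120.48/87.0) + (0.0647+0.5051²/2)·1.6704) / 0.652811 = (0.325576 + 0.321156) / 0.652811 = 0.990687
d₂ = d₁ − σ√T = 0.990687 − 0.652811 = 0.337876
e^{−rT} = e^{−0.0647·1.6704} = 0.897560
N(d₁) = 0.839081,  N(d₂) = 0.632272
Call price V = S·N(d₁) − K·e^{−rT}·N(d₂) = 101.092460 − 49.372677 = 51.719783
ρ = K·T·e^{−rT}·N(d₂) = 82.472120

price = 51.719783
ρ = 82.472120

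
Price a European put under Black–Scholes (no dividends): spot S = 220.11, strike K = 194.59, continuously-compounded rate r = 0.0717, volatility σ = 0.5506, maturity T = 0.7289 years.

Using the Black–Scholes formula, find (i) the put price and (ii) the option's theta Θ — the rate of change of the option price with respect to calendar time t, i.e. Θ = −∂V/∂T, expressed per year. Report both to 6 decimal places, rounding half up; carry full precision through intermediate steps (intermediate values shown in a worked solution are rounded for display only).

price = 22.430680
Θ = -17.639068

σ√T = 0.5506·√0.7289 = 0.470078
d₁ = (ln(S/K) + (r+σ²/2)T) / (σ√T) = (ln(220.11/194.59) + (0.0717+0.5506²/2)·0.7289) / 0.470078 = (0.123233 + 0.162749) / 0.470078 = 0.608370
d₂ = d₁ − σ√T = 0.608370 − 0.470078 = 0.138292
e^{−rT} = e^{−0.0717·0.7289} = 0.949080
N(−d₁) = 0.271471,  N(−d₂) = 0.445005
Put price V = K·e^{−rT}·N(−d₂) − S·N(−d₁) = 82.184166 − 59.753487 = 22.430680
φ(d₁) = (1/√(2π))·e^{−d₁²/2} = 0.331544
Θ = −S·φ(d₁)·σ/(2√T) + r·K·e^{−rT}·N(−d₂) = −23.531673 + 5.892605 = -17.639068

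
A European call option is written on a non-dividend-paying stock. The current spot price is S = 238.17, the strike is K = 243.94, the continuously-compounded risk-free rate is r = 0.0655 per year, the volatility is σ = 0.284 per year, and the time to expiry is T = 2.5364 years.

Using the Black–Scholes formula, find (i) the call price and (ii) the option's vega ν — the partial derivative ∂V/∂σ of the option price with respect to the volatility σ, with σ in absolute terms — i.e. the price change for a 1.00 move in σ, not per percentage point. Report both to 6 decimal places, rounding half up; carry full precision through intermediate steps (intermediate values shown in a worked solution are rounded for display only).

price = 57.486031
ν = 130.755575

σ√T = 0.284·√2.5364 = 0.452301
d₁ = (ln(S/K) + (r+σ²/2)T) / (σ√T) = (ln(238.17/243.94) + (0.0655+0.284²/2)·2.5364) / 0.452301 = (-0.023938 + 0.268422) / 0.452301 = 0.540535
d₂ = d₁ − σ√T = 0.540535 − 0.452301 = 0.088235
e^{−rT} = e^{−0.0655·2.5364} = 0.846933
N(d₁) = 0.705586,  N(d₂) = 0.535155
Call price V = S·N(d₁) − K·e^{−rT}·N(d₂) = 168.049442 − 110.563411 = 57.486031
φ(d₁) = (1/√(2π))·e^{−d₁²/2} = 0.344718
ν = S·φ(d₁)·√T = 130.755575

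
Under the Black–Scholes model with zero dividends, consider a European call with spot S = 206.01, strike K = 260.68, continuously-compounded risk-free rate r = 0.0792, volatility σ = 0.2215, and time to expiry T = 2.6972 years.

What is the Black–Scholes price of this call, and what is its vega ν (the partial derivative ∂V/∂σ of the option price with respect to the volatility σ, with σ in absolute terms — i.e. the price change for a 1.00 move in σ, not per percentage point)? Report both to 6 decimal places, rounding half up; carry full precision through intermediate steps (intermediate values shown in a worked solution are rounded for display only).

price = 27.848097
ν = 133.973194

σ√T = 0.2215·√2.6972 = 0.363773
d₁ = (ln(S/K) + (r+σ²/2)T) / (σ√T) = (ln(206.01/260.68) + (0.0792+0.2215²/2)·2.6972) / 0.363773 = (-0.235369 + 0.279784) / 0.363773 = 0.122095
d₂ = d₁ − σ√T = 0.122095 − 0.363773 = -0.241678
e^{−rT} = e^{−0.0792·2.6972} = 0.807657
N(d₁) = 0.548588,  N(d₂) = 0.404515
Call price V = S·N(d₁) − K·e^{−rT}·N(d₂) = 113.014603 − 85.166506 = 27.848097
φ(d₁) = (1/√(2π))·e^{−d₁²/2} = 0.395980
ν = S·φ(d₁)·√T = 133.973194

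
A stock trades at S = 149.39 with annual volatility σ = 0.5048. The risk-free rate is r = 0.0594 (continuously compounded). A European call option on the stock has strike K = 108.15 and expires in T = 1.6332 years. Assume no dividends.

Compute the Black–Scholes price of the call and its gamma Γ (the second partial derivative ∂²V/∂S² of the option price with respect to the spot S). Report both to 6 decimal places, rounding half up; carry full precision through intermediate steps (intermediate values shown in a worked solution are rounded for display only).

σ√T = 0.5048·√1.6332 = 0.645118
d₁ = (ln(S/K) + (r+σ²/2)T) / (σ√T) = (ln(149.39/108.15) + (0.0594+0.5048²/2)·1.6332) / 0.645118 = (0.323041 + 0.305101) / 0.645118 = 0.973685
d₂ = d₁ − σ√T = 0.973685 − 0.645118 = 0.328568
e^{−rT} = e^{−0.0594·1.6332} = 0.907545
N(d₁) = 0.834894,  N(d₂) = 0.628759
Call price V = S·N(d₁) − K·e^{−rT}·N(d₂) = 124.724755 − 61.713293 = 63.011462
φ(d₁) = (1/√(2π))·e^{−d₁²/2} = 0.248337
Γ = φ(d₁) / (S·σ·√T) = 0.002577

price = 63.011462
Γ = 0.002577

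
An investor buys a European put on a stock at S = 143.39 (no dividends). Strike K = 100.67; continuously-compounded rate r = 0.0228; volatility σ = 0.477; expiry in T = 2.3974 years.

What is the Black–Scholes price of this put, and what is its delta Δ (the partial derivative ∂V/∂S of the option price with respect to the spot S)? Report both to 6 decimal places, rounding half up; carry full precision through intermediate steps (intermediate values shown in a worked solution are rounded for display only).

price = 15.159946
Δ = -0.178207

σ√T = 0.477·√2.3974 = 0.738565
d₁ = (ln(S/K) + (r+σ²/2)T) / (σ√T) = (ln(143.39/100.67) + (0.0228+0.477²/2)·2.3974) / 0.738565 = (0.353720 + 0.327400) / 0.738565 = 0.922221
d₂ = d₁ − σ√T = 0.922221 − 0.738565 = 0.183656
e^{−rT} = e^{−0.0228·2.3974} = 0.946806
N(−d₁) = 0.178207,  N(−d₂) = 0.427142
Put price V = K·e^{−rT}·N(−d₂) − S·N(−d₁) = 40.712995 − 25.553049 = 15.159946
Δ = −N(−d₁) = -0.178207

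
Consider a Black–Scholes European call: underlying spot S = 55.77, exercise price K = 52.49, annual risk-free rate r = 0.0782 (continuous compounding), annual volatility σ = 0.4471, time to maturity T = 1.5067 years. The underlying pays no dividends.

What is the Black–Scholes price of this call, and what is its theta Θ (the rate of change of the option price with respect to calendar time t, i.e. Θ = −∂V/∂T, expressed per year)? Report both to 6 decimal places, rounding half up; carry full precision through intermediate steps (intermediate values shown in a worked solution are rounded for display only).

price = 16.194494
Θ = -5.283528

σ√T = 0.4471·√1.5067 = 0.548805
d₁ = (ln(S/K) + (r+σ²/2)T) / (σ√T) = (ln(55.77/52.49) + (0.0782+0.4471²/2)·1.5067) / 0.548805 = (0.060613 + 0.268417) / 0.548805 = 0.599540
d₂ = d₁ − σ√T = 0.599540 − 0.548805 = 0.050735
e^{−rT} = e^{−0.0782·1.5067} = 0.888853
N(d₁) = 0.725594,  N(d₂) = 0.520232
Call price V = S·N(d₁) − K·e^{−rT}·N(d₂) = 40.466363 − 24.271869 = 16.194494
φ(d₁) = (1/√(2π))·e^{−d₁²/2} = 0.333316
Θ = −S·φ(d₁)·σ/(2√T) − r·K·e^{−rT}·N(d₂) = −3.385468 − 1.898060 = -5.283528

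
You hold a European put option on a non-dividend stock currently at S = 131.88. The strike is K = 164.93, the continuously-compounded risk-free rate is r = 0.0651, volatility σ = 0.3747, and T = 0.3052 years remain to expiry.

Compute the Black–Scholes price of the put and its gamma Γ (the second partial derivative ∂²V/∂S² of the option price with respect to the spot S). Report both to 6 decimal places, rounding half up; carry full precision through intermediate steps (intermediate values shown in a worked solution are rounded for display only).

σ√T = 0.3747·√0.3052 = 0.207003
d₁ = (ln(S/K) + (r+σ²/2)T) / (σ√T) = (ln(131.88/164.93) + (0.0651+0.3747²/2)·0.3052) / 0.207003 = (-0.223629 + 0.041294) / 0.207003 = -0.880835
d₂ = d₁ − σ√T = -0.880835 − 0.207003 = -1.087837
e^{−rT} = e^{−0.0651·0.3052} = 0.980328
N(−d₁) = 0.810796,  N(−d₂) = 0.861667
Put price V = K·e^{−rT}·N(−d₂) − S·N(−d₁) = 139.318923 − 106.927825 = 32.391098
φ(d₁) = (1/√(2π))·e^{−d₁²/2} = 0.270665
Γ = φ(d₁) / (S·σ·√T) = 0.009915

price = 32.391098
Γ = 0.009915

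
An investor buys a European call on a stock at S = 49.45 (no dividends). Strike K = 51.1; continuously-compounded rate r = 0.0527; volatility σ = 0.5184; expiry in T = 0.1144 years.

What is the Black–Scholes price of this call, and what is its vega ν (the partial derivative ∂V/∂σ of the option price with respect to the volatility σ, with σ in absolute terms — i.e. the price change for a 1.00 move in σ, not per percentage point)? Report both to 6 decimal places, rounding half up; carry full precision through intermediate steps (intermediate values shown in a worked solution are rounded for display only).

σ√T = 0.5184·√0.1144 = 0.175339
d₁ = (ln(S/K) + (r+σ²/2)T) / (σ√T) = (ln(49.45/51.1) + (0.0527+0.5184²/2)·0.1144) / 0.175339 = (-0.032822 + 0.021401) / 0.175339 = -0.065141
d₂ = d₁ − σ√T = -0.065141 − 0.175339 = -0.240480
e^{−rT} = e^{−0.0527·0.1144} = 0.993989
N(d₁) = 0.474031,  N(d₂) = 0.404979
Call price V = S·N(d₁) − K·e^{−rT}·N(d₂) = 23.440830 − 20.570050 = 2.870780
φ(d₁) = (1/√(2π))·e^{−d₁²/2} = 0.398097
ν = S·φ(d₁)·√T = 6.658370

price = 2.870780
ν = 6.658370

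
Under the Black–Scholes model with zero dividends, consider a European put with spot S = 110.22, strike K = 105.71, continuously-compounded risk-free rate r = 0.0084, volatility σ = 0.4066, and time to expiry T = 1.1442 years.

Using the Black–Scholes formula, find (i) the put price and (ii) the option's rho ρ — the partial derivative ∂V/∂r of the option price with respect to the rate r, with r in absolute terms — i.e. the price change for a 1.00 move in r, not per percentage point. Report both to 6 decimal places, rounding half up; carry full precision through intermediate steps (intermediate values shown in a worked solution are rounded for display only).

σ√T = 0.4066·√1.1442 = 0.434929
d₁ = (ln(S/K) + (r+σ²/2)T) / (σ√T) = (ln(110.22/105.71) + (0.0084+0.4066²/2)·1.1442) / 0.434929 = (0.041779 + 0.104193) / 0.434929 = 0.335622
d₂ = d₁ − σ√T = 0.335622 − 0.434929 = -0.099307
e^{−rT} = e^{−0.0084·1.1442} = 0.990435
N(−d₁) = 0.368578,  N(−d₂) = 0.539553
Put price V = K·e^{−rT}·N(−d₂) − S·N(−d₁) = 56.490553 − 40.624661 = 15.865892
ρ = −K·T·e^{−rT}·N(−d₂) = -64.636490

price = 15.865892
ρ = -64.636490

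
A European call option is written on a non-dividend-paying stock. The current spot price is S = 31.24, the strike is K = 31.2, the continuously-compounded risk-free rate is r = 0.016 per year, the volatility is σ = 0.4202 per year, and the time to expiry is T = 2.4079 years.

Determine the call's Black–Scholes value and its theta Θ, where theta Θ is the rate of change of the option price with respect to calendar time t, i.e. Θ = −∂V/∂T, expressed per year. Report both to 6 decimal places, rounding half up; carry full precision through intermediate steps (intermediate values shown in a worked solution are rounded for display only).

price = 8.452526
Θ = -1.755627

σ√T = 0.4202·√2.4079 = 0.652042
d₁ = (ln(S/K) + (r+σ²/2)T) / (σ√T) = (ln(31.24/31.2) + (0.016+0.4202²/2)·2.4079) / 0.652042 = (0.001281 + 0.251105) / 0.652042 = 0.387072
d₂ = d₁ − σ√T = 0.387072 − 0.652042 = -0.264970
e^{−rT} = e^{−0.016·2.4079} = 0.962206
N(d₁) = 0.650648,  N(d₂) = 0.395516
Call price V = S·N(d₁) − K·e^{−rT}·N(d₂) = 20.326255 − 11.873730 = 8.452526
φ(d₁) = (1/√(2π))·e^{−d₁²/2} = 0.370149
Θ = −S·φ(d₁)·σ/(2√T) − r·K·e^{−rT}·N(d₂) = −1.565647 − 0.189980 = -1.755627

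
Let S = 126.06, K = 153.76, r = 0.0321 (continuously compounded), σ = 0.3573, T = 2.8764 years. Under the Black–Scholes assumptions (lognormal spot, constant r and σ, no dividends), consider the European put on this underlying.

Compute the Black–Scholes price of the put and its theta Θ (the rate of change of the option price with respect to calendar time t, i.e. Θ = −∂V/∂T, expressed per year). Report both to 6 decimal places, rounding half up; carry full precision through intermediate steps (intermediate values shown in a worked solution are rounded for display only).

σ√T = 0.3573·√2.8764 = 0.605979
d₁ = (ln(S/K) + (r+σ²/2)T) / (σ√T) = (ln(126.06/153.76) + (0.0321+0.3573²/2)·2.8764) / 0.605979 = (-0.198635 + 0.275938) / 0.605979 = 0.127567
d₂ = d₁ − σ√T = 0.127567 − 0.605979 = -0.478412
e^{−rT} = e^{−0.0321·2.8764} = 0.911802
N(−d₁) = 0.449246,  N(−d₂) = 0.683822
Put price V = K·e^{−rT}·N(−d₂) − S·N(−d₁) = 95.870882 − 56.631938 = 39.238944
φ(d₁) = (1/√(2π))·e^{−d₁²/2} = 0.395709
Θ = −S·φ(d₁)·σ/(2√T) + r·K·e^{−rT}·N(−d₂) = −5.254508 + 3.077455 = -2.177053

price = 39.238944
Θ = -2.177053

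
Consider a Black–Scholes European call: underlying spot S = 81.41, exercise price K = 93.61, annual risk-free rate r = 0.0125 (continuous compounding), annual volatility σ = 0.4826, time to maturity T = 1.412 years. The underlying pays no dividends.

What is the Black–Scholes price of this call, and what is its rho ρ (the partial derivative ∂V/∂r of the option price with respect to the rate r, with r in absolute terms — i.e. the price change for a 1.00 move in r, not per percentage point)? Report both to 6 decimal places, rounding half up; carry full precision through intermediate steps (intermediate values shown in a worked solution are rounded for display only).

price = 14.711850
ρ = 40.093107

σ√T = 0.4826·√1.412 = 0.573462
d₁ = (ln(S/K) + (r+σ²/2)T) / (σ√T) = (ln(81.41/93.61) + (0.0125+0.4826²/2)·1.412) / 0.573462 = (-0.139639 + 0.182079) / 0.573462 = 0.074007
d₂ = d₁ − σ√T = 0.074007 − 0.573462 = -0.499455
e^{−rT} = e^{−0.0125·1.412} = 0.982505
N(d₁) = 0.529498,  N(d₂) = 0.308729
Call price V = S·N(d₁) − K·e^{−rT}·N(d₂) = 43.106402 − 28.394552 = 14.711850
ρ = K·T·e^{−rT}·N(d₂) = 40.093107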